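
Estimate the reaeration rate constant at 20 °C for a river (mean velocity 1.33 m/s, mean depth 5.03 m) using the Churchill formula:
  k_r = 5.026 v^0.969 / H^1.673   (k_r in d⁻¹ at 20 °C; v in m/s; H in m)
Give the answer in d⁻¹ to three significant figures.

k_r = 5.026 × 1.33^0.969 / 5.03^1.673 = 5.026 × 1.318 / 14.92 = 0.4441 d⁻¹.

k_r ≈ 0.444 d⁻¹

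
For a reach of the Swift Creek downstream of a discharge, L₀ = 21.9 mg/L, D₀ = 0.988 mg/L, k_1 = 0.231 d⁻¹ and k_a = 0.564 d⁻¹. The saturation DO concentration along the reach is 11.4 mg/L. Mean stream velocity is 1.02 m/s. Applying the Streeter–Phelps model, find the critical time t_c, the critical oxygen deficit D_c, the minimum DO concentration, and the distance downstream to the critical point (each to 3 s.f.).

t_c ≈ 2.48 d; D_c ≈ 5.06 mg/L; min DO ≈ 6.34 mg/L; x_c ≈ 218 km

With k_a/k_1 = 2.442 and 1 − D₀(k_a−k_1)/(k_1 L₀) = 0.9350,
t_c = ln(2.442 × 0.9350) / (0.564 − 0.231) = ln(2.283) / 0.3330 = 0.8254/0.3330 = 2.479 d.
D_c = (k_1/k_a) L₀ e^(−k_1 t_c) = (0.231/0.564) × 21.9 × e^(−0.231×2.479) = 0.4096 × 21.9 × 0.5641 = 5.060 mg/L.
Minimum DO = C_s − D_c = 11.4 − 5.060 = 6.340 mg/L.
x_c = v t_c = 1.02 m/s × 2.479 d × 86400 s/d = 218400 m ≈ 218 km.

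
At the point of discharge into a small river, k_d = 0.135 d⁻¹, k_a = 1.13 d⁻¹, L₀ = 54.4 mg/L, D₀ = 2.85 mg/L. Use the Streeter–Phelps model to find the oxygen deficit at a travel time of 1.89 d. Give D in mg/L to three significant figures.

k_d L₀/(k_a−k_d) = 0.135×54.4/(1.13−0.135) = 7.344/0.9950 = 7.381 mg/L.
e^(−k_d t) = e^(−0.135×1.890) = 0.7748; e^(−k_a t) = e^(−1.13×1.890) = 0.1182.
D = 7.381 × (0.7748 − 0.1182) + 2.85 × 0.1182 = 4.847 + 0.3368 = 5.183 mg/L.

D ≈ 5.18 mg/L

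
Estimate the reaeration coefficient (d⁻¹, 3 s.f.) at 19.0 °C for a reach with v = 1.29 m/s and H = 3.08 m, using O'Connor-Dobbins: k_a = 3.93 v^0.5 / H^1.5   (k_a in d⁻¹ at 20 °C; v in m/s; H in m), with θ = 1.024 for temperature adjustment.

k_a ≈ 0.806 d⁻¹

k_a(20) = 3.93 × 1.29^0.5 / 3.08^1.5 = 3.93 × 1.136 / 5.405 = 0.8258 d⁻¹.
k_a(19.0) = 0.8258 × 1.024^(19.0−20) = 0.8258 × 0.9766 = 0.8064 d⁻¹.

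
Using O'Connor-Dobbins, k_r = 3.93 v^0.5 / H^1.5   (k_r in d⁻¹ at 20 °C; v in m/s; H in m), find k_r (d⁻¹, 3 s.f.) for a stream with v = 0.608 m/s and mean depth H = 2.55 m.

k_r = 3.93 × 0.608^0.5 / 2.55^1.5 = 3.93 × 0.7797 / 4.072 = 0.7525 d⁻¹.

k_r ≈ 0.753 d⁻¹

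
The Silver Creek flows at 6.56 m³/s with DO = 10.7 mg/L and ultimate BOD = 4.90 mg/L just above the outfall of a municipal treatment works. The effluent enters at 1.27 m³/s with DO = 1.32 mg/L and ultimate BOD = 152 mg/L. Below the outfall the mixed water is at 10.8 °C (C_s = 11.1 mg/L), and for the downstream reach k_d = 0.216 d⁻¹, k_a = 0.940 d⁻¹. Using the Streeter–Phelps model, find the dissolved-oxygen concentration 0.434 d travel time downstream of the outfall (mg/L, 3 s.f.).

DO ≈ 7.72 mg/L

Mixed DO = (6.56×10.7 + 1.27×1.32)/(6.56+1.27) = 71.87/7.830 = 9.179 mg/L.
Mixed L₀ = (6.56×4.90 + 1.27×152)/(7.830) = 225.2/7.830 = 28.76 mg/L.
Initial deficit D₀ = C_s − DO₀ = 11.1 − 9.179 = 1.921 mg/L.
D(0.434) = [0.216×28.76/(0.940−0.216)](e^(−0.216×0.434) − e^(−0.940×0.434)) + 1.921 e^(−0.940×0.434)
= 8.580 × (0.9105 − 0.6650) + 1.921 × 0.6650 = 3.384 mg/L.
DO = 11.1 − 3.384 = 7.716 mg/L.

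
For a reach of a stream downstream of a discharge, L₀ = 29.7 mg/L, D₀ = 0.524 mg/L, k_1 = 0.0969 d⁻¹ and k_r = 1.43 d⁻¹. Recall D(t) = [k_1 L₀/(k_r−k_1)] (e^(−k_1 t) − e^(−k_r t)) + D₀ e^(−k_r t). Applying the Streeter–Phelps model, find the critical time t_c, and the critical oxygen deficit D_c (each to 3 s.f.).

At the critical point dD/dt = 0, so k_1 L₀ e^(−k_1 t) = k_r D. Substituting D(t) from the Streeter–Phelps equation and solving for t gives
t_c = ln[(k_r/k_1)(1 − D₀(k_r−k_1)/(k_1 L₀))] / (k_r−k_1).
Here k_r−k_1 = 1.333 d⁻¹ and 1 − D₀(k_r−k_1)/(k_1 L₀) = 1 − 0.524×1.333/(0.0969×29.7) = 0.7573, so
t_c = ln(14.76 × 0.7573) / 1.333 = 2.414 / 1.333 = 1.811 d.
D_c = (k_1/k_r) L₀ e^(−k_1 t_c) = (0.0969/1.43) × 29.7 × e^(−0.0969×1.811) = 0.06776 × 29.7 × 0.8391 = 1.689 mg/L.

t_c ≈ 1.81 d; D_c ≈ 1.69 mg/L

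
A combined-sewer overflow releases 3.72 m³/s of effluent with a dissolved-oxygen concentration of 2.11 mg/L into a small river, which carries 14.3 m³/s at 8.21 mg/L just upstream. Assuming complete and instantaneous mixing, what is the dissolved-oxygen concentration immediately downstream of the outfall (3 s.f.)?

6.95 mg/L

Flow-weighted mixing: C = (Q_r C_r + Q_w C_w)/(Q_r + Q_w)
= (14.3×8.21 + 3.72×2.11)/(14.3 + 3.72) = 125.3/18.02 = 6.951 mg/L.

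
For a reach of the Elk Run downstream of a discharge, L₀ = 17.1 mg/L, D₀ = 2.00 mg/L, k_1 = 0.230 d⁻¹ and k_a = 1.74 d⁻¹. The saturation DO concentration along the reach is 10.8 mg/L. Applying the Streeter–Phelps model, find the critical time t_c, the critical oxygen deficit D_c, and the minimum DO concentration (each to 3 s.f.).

At the critical point dD/dt = 0, so k_1 L₀ e^(−k_1 t) = k_a D. Substituting D(t) from the Streeter–Phelps equation and solving for t gives
t_c = ln[(k_a/k_1)(1 − D₀(k_a−k_1)/(k_1 L₀))] / (k_a−k_1).
Here k_a−k_1 = 1.510 d⁻¹ and 1 − D₀(k_a−k_1)/(k_1 L₀) = 1 − 2.00×1.510/(0.230×17.1) = 0.2321, so
t_c = ln(7.565 × 0.2321) / 1.510 = 0.5631 / 1.510 = 0.3729 d.
D_c = (k_1/k_a) L₀ e^(−k_1 t_c) = (0.230/1.74) × 17.1 × e^(−0.230×0.3729) = 0.1322 × 17.1 × 0.9178 = 2.075 mg/L.
Minimum DO = C_s − D_c = 10.8 − 2.075 = 8.725 mg/L.

t_c ≈ 0.373 d; D_c ≈ 2.07 mg/L; min DO ≈ 8.73 mg/L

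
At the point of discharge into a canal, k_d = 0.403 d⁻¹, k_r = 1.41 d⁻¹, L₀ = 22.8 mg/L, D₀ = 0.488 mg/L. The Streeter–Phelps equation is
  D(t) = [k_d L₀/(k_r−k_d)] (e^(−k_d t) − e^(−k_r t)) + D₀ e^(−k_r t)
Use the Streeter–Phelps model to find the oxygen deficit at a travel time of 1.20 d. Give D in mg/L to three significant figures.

k_d L₀/(k_r−k_d) = 0.403×22.8/(1.41−0.403) = 9.188/1.007 = 9.125 mg/L.
e^(−k_d t) = e^(−0.403×1.200) = 0.6166; e^(−k_r t) = e^(−1.41×1.200) = 0.1842.
D = 9.125 × (0.6166 − 0.1842) + 0.488 × 0.1842 = 3.946 + 0.08987 = 4.035 mg/L.

D ≈ 4.04 mg/L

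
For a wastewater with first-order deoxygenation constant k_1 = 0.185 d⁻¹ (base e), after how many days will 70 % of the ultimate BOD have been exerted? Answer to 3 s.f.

t ≈ 6.51 d

y/L₀ = 1 − e^(−k_1 t) = 0.70 ⇒ e^(−k_1 t) = 0.300
t = −ln(0.300) / 0.185 = 1.204 / 0.185 = 6.508 d.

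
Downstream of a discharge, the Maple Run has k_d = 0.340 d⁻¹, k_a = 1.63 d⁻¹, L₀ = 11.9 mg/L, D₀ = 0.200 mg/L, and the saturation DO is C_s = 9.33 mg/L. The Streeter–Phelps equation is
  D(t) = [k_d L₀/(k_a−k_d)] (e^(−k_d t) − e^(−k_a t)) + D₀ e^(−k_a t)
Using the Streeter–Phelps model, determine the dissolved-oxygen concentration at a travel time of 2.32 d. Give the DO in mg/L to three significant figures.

k_d L₀/(k_a−k_d) = 0.340×11.9/(1.63−0.340) = 4.046/1.290 = 3.136 mg/L.
e^(−k_d t) = e^(−0.340×2.320) = 0.4544; e^(−k_a t) = e^(−1.63×2.320) = 0.02279.
D = 3.136 × (0.4544 − 0.02279) + 0.200 × 0.02279 = 1.354 + 0.004557 = 1.358 mg/L.
DO = C_s − D = 9.33 − 1.358 = 7.972 mg/L.

DO ≈ 7.97 mg/L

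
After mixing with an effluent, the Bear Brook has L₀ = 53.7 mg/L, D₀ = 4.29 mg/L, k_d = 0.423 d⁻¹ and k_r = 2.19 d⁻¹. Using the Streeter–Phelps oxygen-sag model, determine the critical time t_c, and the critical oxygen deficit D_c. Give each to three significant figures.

t_c ≈ 0.701 d; D_c ≈ 7.71 mg/L

With k_r/k_d = 5.177 and 1 − D₀(k_r−k_d)/(k_d L₀) = 0.6663,
t_c = ln(5.177 × 0.6663) / (2.19 − 0.423) = ln(3.450) / 1.767 = 1.238/1.767 = 0.7008 d.
D_c = (k_d/k_r) L₀ e^(−k_d t_c) = (0.423/2.19) × 53.7 × e^(−0.423×0.7008) = 0.1932 × 53.7 × 0.7435 = 7.711 mg/L.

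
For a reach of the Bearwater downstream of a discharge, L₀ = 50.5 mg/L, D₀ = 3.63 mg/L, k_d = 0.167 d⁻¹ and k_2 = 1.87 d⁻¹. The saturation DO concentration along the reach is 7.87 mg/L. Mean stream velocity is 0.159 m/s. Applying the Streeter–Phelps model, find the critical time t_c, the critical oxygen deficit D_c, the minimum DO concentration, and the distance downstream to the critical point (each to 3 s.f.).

t_c ≈ 0.643 d; D_c ≈ 4.05 mg/L; min DO ≈ 3.82 mg/L; x_c ≈ 8.83 km

At the critical point dD/dt = 0, so k_d L₀ e^(−k_d t) = k_2 D. Substituting D(t) from the Streeter–Phelps equation and solving for t gives
t_c = ln[(k_2/k_d)(1 − D₀(k_2−k_d)/(k_d L₀))] / (k_2−k_d).
Here k_2−k_d = 1.703 d⁻¹ and 1 − D₀(k_2−k_d)/(k_d L₀) = 1 − 3.63×1.703/(0.167×50.5) = 0.2670, so
t_c = ln(11.20 × 0.2670) / 1.703 = 1.095 / 1.703 = 0.6431 d.
D_c = (k_d/k_2) L₀ e^(−k_d t_c) = (0.167/1.87) × 50.5 × e^(−0.167×0.6431) = 0.08930 × 50.5 × 0.8982 = 4.051 mg/L.
Minimum DO = C_s − D_c = 7.87 − 4.051 = 3.819 mg/L.
x_c = v t_c = 0.159 m/s × 0.6431 d × 86400 s/d = 8834 m ≈ 8.83 km.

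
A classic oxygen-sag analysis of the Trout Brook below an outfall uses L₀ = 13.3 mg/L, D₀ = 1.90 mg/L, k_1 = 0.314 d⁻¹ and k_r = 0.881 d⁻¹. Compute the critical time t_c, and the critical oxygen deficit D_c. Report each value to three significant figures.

With k_r/k_1 = 2.806 and 1 − D₀(k_r−k_1)/(k_1 L₀) = 0.7420,
t_c = ln(2.806 × 0.7420) / (0.881 − 0.314) = ln(2.082) / 0.5670 = 0.7333/0.5670 = 1.293 d.
D_c = (k_1/k_r) L₀ e^(−k_1 t_c) = (0.314/0.881) × 13.3 × e^(−0.314×1.293) = 0.3564 × 13.3 × 0.6662 = 3.158 mg/L.

t_c ≈ 1.29 d; D_c ≈ 3.16 mg/L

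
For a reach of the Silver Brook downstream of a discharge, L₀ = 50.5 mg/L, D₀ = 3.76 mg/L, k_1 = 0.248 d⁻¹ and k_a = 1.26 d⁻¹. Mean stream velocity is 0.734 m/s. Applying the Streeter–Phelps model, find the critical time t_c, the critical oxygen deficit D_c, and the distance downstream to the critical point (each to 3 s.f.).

t_c ≈ 1.25 d; D_c ≈ 7.29 mg/L; x_c ≈ 79.2 km

At the critical point dD/dt = 0, so k_1 L₀ e^(−k_1 t) = k_a D. Substituting D(t) from the Streeter–Phelps equation and solving for t gives
t_c = ln[(k_a/k_1)(1 − D₀(k_a−k_1)/(k_1 L₀))] / (k_a−k_1).
Here k_a−k_1 = 1.012 d⁻¹ and 1 − D₀(k_a−k_1)/(k_1 L₀) = 1 − 3.76×1.012/(0.248×50.5) = 0.6962, so
t_c = ln(5.081 × 0.6962) / 1.012 = 1.263 / 1.012 = 1.248 d.
D_c = (k_1/k_a) L₀ e^(−k_1 t_c) = (0.248/1.26) × 50.5 × e^(−0.248×1.248) = 0.1968 × 50.5 × 0.7338 = 7.293 mg/L.
x_c = v t_c = 0.734 m/s × 1.248 d × 86400 s/d = 79160 m ≈ 79.2 km.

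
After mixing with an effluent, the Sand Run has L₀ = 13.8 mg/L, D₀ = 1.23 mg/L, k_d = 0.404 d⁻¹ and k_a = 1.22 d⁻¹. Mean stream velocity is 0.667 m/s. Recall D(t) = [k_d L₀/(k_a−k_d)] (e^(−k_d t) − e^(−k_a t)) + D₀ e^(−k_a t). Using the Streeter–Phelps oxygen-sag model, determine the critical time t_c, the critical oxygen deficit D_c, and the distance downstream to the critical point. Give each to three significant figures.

t_c ≈ 1.11 d; D_c ≈ 2.92 mg/L; x_c ≈ 64.0 km

With k_a/k_d = 3.020 and 1 − D₀(k_a−k_d)/(k_d L₀) = 0.8200,
t_c = ln(3.020 × 0.8200) / (1.22 − 0.404) = ln(2.476) / 0.8160 = 0.9067/0.8160 = 1.111 d.
L(t_c) = L₀ e^(−k_d t_c) = 13.8 × 0.6383 = 8.809 mg/L, and at the critical point k_a D_c = k_d L, so D_c = (0.404/1.22) × 8.809 = 2.917 mg/L.
x_c = v t_c = 0.667 m/s × 1.111 d × 86400 s/d = 64030 m ≈ 64.0 km.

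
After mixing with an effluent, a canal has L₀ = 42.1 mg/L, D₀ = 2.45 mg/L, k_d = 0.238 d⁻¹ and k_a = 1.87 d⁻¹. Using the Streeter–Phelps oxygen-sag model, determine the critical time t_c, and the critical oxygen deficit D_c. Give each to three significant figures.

t_c ≈ 0.951 d; D_c ≈ 4.27 mg/L

With k_a/k_d = 7.857 and 1 − D₀(k_a−k_d)/(k_d L₀) = 0.6010,
t_c = ln(7.857 × 0.6010) / (1.87 − 0.238) = ln(4.722) / 1.632 = 1.552/1.632 = 0.9511 d.
L(t_c) = L₀ e^(−k_d t_c) = 42.1 × 0.7974 = 33.57 mg/L, and at the critical point k_a D_c = k_d L, so D_c = (0.238/1.87) × 33.57 = 4.273 mg/L.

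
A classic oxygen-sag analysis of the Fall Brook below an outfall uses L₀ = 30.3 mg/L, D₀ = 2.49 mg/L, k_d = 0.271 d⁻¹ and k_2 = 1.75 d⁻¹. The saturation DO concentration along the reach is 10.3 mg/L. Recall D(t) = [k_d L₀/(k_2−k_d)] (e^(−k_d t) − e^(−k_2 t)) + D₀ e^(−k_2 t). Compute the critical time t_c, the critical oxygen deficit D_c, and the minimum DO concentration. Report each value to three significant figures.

t_c = [1/(k_2−k_d)] ln[(k_2/k_d)(1 − D₀(k_2−k_d)/(k_d L₀))]
= [1/(1.75−0.271)] ln[(1.75/0.271)(1 − 2.49×1.479/(0.271×30.3))]
= (1/1.479) ln[6.458 × 0.5515] = 0.6761 × ln(3.561) = 0.6761 × 1.270 = 0.8588 d.
L(t_c) = L₀ e^(−k_d t_c) = 30.3 × 0.7924 = 24.01 mg/L, and at the critical point k_2 D_c = k_d L, so D_c = (0.271/1.75) × 24.01 = 3.718 mg/L.
Minimum DO = C_s − D_c = 10.3 − 3.718 = 6.582 mg/L.

t_c ≈ 0.859 d; D_c ≈ 3.72 mg/L; min DO ≈ 6.58 mg/L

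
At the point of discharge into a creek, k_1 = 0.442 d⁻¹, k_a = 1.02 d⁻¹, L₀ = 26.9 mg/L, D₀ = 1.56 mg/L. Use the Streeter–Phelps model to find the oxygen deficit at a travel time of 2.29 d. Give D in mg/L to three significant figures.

D ≈ 5.64 mg/L

k_1 L₀/(k_a−k_1) = 0.442×26.9/(1.02−0.442) = 11.89/0.5780 = 20.57 mg/L.
e^(−k_1 t) = e^(−0.442×2.290) = 0.3634; e^(−k_a t) = e^(−1.02×2.290) = 0.09673.
D = 20.57 × (0.3634 − 0.09673) + 1.56 × 0.09673 = 5.486 + 0.1509 = 5.637 mg/L.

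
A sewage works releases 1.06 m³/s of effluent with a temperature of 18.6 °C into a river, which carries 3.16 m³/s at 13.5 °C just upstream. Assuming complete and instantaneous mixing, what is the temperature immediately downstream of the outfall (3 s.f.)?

14.8 °C

Flow-weighted mixing: C = (Q_r C_r + Q_w C_w)/(Q_r + Q_w)
= (3.16×13.5 + 1.06×18.6)/(3.16 + 1.06) = 62.38/4.220 = 14.78 °C.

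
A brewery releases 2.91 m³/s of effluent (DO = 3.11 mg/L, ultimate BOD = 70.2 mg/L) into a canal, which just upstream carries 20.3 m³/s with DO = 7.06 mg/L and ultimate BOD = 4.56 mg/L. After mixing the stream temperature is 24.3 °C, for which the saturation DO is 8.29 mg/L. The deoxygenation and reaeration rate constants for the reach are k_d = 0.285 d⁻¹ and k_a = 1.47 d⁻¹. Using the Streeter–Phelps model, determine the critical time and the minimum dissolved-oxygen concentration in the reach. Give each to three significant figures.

Mixed DO = (20.3×7.06 + 2.91×3.11)/(20.3+2.91) = 152.4/23.21 = 6.565 mg/L.
Mixed L₀ = (20.3×4.56 + 2.91×70.2)/(23.21) = 296.9/23.21 = 12.79 mg/L.
Initial deficit D₀ = C_s − DO₀ = 8.29 − 6.565 = 1.725 mg/L.
t_c = (1/1.185) ln[(1.47/0.285)(1 − 1.725×1.185/(0.285×12.79))] = 0.8439 × ln(2.265) = 0.6899 d.
D_c = (0.285/1.47) × 12.79 × e^(−0.285×0.6899) = 0.1939 × 12.79 × 0.8215 = 2.037 mg/L.
Minimum DO = 8.29 − 2.037 = 6.253 mg/L.

t_c ≈ 0.690 d; minimum DO ≈ 6.25 mg/L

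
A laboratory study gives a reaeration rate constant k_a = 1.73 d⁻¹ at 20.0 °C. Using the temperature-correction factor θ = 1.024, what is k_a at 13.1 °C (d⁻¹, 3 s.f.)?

k_a ≈ 1.47 d⁻¹

k_a(T₂) = k_a(T₁) · θ^(T₂−T₁) = 1.73 × 1.024^(13.1−20.0)
= 1.73 × 1.024^-6.90 = 1.73 × 0.8490 = 1.469 d⁻¹.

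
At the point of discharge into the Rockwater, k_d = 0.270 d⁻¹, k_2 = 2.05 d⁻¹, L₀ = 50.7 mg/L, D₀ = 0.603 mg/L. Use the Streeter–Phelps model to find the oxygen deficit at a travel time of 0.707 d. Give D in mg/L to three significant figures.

D ≈ 4.69 mg/L

k_d L₀/(k_2−k_d) = 0.270×50.7/(2.05−0.270) = 13.69/1.780 = 7.690 mg/L.
e^(−k_d t) = e^(−0.270×0.7070) = 0.8262; e^(−k_2 t) = e^(−2.05×0.7070) = 0.2347.
D = 7.690 × (0.8262 − 0.2347) + 0.603 × 0.2347 = 4.549 + 0.1415 = 4.690 mg/L.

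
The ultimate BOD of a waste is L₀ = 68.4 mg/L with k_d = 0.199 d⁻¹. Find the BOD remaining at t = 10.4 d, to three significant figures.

L ≈ 8.63 mg/L

L_t = L₀ e^(−k_d t) = 68.4 × e^(−0.199×10.4) = 68.4 × 0.1262 = 8.635 mg/L.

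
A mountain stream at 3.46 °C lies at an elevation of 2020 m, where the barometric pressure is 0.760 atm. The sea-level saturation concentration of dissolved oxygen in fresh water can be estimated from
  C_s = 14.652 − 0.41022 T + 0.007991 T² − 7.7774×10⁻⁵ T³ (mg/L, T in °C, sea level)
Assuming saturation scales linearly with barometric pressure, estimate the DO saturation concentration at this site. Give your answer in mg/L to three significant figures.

At sea level: C_s = 14.652 − 0.41022×3.46 + 0.007991×3.46² − 7.7774×10⁻⁵×3.46³ = 13.33 mg/L.
Pressure correction: C_s' = 13.33 × 0.760 = 10.13 mg/L.

C_s ≈ 10.1 mg/L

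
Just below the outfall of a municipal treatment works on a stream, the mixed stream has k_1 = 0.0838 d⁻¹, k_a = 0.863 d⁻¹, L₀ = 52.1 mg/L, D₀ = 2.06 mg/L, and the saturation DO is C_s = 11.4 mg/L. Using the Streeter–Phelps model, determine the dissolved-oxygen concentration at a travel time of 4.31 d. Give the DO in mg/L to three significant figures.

k_1 L₀/(k_a−k_1) = 0.0838×52.1/(0.863−0.0838) = 4.366/0.7792 = 5.603 mg/L.
e^(−k_1 t) = e^(−0.0838×4.310) = 0.6969; e^(−k_a t) = e^(−0.863×4.310) = 0.02425.
D = 5.603 × (0.6969 − 0.02425) + 2.06 × 0.02425 = 3.769 + 0.04995 = 3.819 mg/L.
DO = C_s − D = 11.4 − 3.819 = 7.581 mg/L.

DO ≈ 7.58 mg/L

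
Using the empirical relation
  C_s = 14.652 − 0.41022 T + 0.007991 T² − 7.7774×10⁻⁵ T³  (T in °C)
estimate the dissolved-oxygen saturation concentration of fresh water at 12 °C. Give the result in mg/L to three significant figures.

C_s ≈ 10.7 mg/L

C_s = 14.652 − 0.41022×12 + 0.007991×12² − 7.7774×10⁻⁵×12³ = 10.75 mg/L.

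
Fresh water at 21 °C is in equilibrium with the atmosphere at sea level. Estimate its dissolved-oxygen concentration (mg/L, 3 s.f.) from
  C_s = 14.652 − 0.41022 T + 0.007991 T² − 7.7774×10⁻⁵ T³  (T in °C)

C_s = 14.652 − 0.41022×21 + 0.007991×21² − 7.7774×10⁻⁵×21³ = 8.841 mg/L.

C_s ≈ 8.84 mg/L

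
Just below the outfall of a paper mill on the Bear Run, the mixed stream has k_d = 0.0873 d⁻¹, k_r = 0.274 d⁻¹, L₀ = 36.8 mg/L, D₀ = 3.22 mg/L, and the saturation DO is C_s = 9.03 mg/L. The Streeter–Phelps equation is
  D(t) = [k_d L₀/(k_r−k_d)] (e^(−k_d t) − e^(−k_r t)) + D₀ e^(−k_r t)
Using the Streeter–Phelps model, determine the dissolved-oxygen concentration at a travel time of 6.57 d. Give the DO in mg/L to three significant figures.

DO ≈ 1.65 mg/L

k_d L₀/(k_r−k_d) = 0.0873×36.8/(0.274−0.0873) = 3.213/0.1867 = 17.21 mg/L.
e^(−k_d t) = e^(−0.0873×6.570) = 0.5635; e^(−k_r t) = e^(−0.274×6.570) = 0.1653.
D = 17.21 × (0.5635 − 0.1653) + 3.22 × 0.1653 = 6.853 + 0.5322 = 7.385 mg/L.
DO = C_s − D = 9.03 − 7.385 = 1.645 mg/L.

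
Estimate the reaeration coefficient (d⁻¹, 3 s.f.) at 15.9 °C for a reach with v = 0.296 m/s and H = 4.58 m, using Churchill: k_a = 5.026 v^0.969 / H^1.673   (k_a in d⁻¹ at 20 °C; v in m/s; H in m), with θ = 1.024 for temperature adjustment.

k_a ≈ 0.110 d⁻¹

k_a(20) = 5.026 × 0.296^0.969 / 4.58^1.673 = 5.026 × 0.3074 / 12.75 = 0.1211 d⁻¹.
k_a(15.9) = 0.1211 × 1.024^(15.9−20) = 0.1211 × 0.9073 = 0.1099 d⁻¹.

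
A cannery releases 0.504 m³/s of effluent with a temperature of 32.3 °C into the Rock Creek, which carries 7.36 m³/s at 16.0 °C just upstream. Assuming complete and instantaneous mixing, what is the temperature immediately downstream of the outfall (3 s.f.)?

Flow-weighted mixing: C = (Q_r C_r + Q_w C_w)/(Q_r + Q_w)
= (7.36×16.0 + 0.504×32.3)/(7.36 + 0.504) = 134.0/7.864 = 17.04 °C.

17.0 °C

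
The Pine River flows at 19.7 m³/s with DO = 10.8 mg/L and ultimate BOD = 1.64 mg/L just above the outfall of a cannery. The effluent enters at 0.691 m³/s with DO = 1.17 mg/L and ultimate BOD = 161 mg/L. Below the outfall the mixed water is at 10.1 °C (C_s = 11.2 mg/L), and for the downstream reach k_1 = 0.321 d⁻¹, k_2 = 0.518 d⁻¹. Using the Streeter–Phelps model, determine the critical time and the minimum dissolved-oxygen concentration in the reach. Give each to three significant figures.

t_c ≈ 2.10 d; minimum DO ≈ 8.97 mg/L

Mixed DO = (19.7×10.8 + 0.691×1.17)/(19.7+0.691) = 213.6/20.39 = 10.47 mg/L.
Mixed L₀ = (19.7×1.64 + 0.691×161)/(20.39) = 143.6/20.39 = 7.040 mg/L.
Initial deficit D₀ = C_s − DO₀ = 11.2 − 10.47 = 0.7263 mg/L.
t_c = (1/0.1970) ln[(0.518/0.321)(1 − 0.7263×0.1970/(0.321×7.040))] = 5.076 × ln(1.512) = 2.097 d.
D_c = (0.321/0.518) × 7.040 × e^(−0.321×2.097) = 0.6197 × 7.040 × 0.5101 = 2.225 mg/L.
Minimum DO = 11.2 − 2.225 = 8.975 mg/L.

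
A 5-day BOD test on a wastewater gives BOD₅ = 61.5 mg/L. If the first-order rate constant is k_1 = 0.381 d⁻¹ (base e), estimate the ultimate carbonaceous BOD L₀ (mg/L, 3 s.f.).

L₀ ≈ 72.3 mg/L

BOD₅ = L₀(1 − e^(−5k_1)) ⇒ L₀ = BOD₅ / (1 − e^(−5×0.381))
= 61.5 / (1 − 0.1488) = 61.5 / 0.8512 = 72.25 mg/L.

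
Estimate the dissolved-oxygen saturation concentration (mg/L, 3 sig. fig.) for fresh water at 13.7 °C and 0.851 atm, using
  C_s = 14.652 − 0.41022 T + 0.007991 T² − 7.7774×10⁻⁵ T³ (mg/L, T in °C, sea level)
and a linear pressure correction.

At sea level: C_s = 14.652 − 0.41022×13.7 + 0.007991×13.7² − 7.7774×10⁻⁵×13.7³ = 10.33 mg/L.
Pressure correction: C_s' = 10.33 × 0.851 = 8.792 mg/L.

C_s ≈ 8.79 mg/L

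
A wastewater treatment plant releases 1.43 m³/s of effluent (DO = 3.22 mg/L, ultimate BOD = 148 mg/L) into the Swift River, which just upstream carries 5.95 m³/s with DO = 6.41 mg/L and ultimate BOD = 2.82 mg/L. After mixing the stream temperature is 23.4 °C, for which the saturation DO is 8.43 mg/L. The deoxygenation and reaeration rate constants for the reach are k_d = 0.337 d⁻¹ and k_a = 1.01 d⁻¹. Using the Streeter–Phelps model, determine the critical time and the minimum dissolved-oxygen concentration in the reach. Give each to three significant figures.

Mixed DO = (5.95×6.41 + 1.43×3.22)/(5.95+1.43) = 42.74/7.380 = 5.792 mg/L.
Mixed L₀ = (5.95×2.82 + 1.43×148)/(7.380) = 228.4/7.380 = 30.95 mg/L.
Initial deficit D₀ = C_s − DO₀ = 8.43 − 5.792 = 2.638 mg/L.
t_c = (1/0.6730) ln[(1.01/0.337)(1 − 2.638×0.6730/(0.337×30.95))] = 1.486 × ln(2.487) = 1.354 d.
D_c = (0.337/1.01) × 30.95 × e^(−0.337×1.354) = 0.3337 × 30.95 × 0.6337 = 6.544 mg/L.
Minimum DO = 8.43 − 6.544 = 1.886 mg/L.

t_c ≈ 1.35 d; minimum DO ≈ 1.89 mg/L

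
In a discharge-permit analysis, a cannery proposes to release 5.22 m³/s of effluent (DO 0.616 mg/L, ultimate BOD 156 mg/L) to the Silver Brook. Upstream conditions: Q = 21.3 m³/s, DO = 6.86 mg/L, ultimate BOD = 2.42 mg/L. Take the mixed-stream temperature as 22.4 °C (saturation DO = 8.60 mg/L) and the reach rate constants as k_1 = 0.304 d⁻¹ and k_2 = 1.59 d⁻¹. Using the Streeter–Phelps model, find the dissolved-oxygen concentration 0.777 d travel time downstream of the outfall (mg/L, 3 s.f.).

DO ≈ 3.89 mg/L

Mixed DO = (21.3×6.86 + 5.22×0.616)/(21.3+5.22) = 149.3/26.52 = 5.631 mg/L.
Mixed L₀ = (21.3×2.42 + 5.22×156)/(26.52) = 865.9/26.52 = 32.65 mg/L.
Initial deficit D₀ = C_s − DO₀ = 8.60 − 5.631 = 2.969 mg/L.
D(0.777) = [0.304×32.65/(1.59−0.304)](e^(−0.304×0.777) − e^(−1.59×0.777)) + 2.969 e^(−1.59×0.777)
= 7.718 × (0.7896 − 0.2907) + 2.969 × 0.2907 = 4.714 mg/L.
DO = 8.60 − 4.714 = 3.886 mg/L.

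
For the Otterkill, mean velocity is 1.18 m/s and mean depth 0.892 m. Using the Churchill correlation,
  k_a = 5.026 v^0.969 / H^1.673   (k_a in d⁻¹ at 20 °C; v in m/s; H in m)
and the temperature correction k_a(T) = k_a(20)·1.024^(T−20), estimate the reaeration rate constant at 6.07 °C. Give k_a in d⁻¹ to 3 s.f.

k_a(20) = 5.026 × 1.18^0.969 / 0.892^1.673 = 5.026 × 1.174 / 0.8260 = 7.144 d⁻¹.
k_a(6.07) = 7.144 × 1.024^(6.07−20) = 7.144 × 0.7187 = 5.134 d⁻¹.

k_a ≈ 5.13 d⁻¹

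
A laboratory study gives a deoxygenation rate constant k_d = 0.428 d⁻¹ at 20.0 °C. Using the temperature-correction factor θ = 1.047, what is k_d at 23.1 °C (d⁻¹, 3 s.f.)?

k_d ≈ 0.493 d⁻¹

k_d(T₂) = k_d(T₁) · θ^(T₂−T₁) = 0.428 × 1.047^(23.1−20.0)
= 0.428 × 1.047^3.10 = 0.428 × 1.153 = 0.4935 d⁻¹.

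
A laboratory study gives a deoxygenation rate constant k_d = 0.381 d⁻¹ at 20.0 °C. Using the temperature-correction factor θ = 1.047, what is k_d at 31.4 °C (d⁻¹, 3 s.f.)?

k_d ≈ 0.643 d⁻¹

k_d(T₂) = k_d(T₁) · θ^(T₂−T₁) = 0.381 × 1.047^(31.4−20.0)
= 0.381 × 1.047^11.4 = 0.381 × 1.688 = 0.6432 d⁻¹.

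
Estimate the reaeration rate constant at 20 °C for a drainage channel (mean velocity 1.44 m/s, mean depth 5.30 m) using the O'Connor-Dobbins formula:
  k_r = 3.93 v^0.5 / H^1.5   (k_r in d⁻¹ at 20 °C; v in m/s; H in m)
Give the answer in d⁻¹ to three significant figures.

k_r ≈ 0.387 d⁻¹

k_r = 3.93 × 1.44^0.5 / 5.30^1.5 = 3.93 × 1.200 / 12.20 = 0.3865 d⁻¹.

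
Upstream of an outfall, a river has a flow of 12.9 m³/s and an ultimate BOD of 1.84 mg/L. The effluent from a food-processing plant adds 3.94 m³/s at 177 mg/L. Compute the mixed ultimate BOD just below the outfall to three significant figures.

Flow-weighted mixing: C = (Q_r C_r + Q_w C_w)/(Q_r + Q_w)
= (12.9×1.84 + 3.94×177)/(12.9 + 3.94) = 721.1/16.84 = 42.82 mg/L.

42.8 mg/L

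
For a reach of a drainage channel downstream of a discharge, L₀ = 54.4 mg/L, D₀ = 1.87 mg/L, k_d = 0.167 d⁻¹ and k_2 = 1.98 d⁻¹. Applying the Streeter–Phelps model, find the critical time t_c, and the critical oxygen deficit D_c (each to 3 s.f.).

With k_2/k_d = 11.86 and 1 − D₀(k_2−k_d)/(k_d L₀) = 0.6268,
t_c = ln(11.86 × 0.6268) / (1.98 − 0.167) = ln(7.432) / 1.813 = 2.006/1.813 = 1.106 d.
D_c = (k_d/k_2) L₀ e^(−k_d t_c) = (0.167/1.98) × 54.4 × e^(−0.167×1.106) = 0.08434 × 54.4 × 0.8313 = 3.814 mg/L.

t_c ≈ 1.11 d; D_c ≈ 3.81 mg/L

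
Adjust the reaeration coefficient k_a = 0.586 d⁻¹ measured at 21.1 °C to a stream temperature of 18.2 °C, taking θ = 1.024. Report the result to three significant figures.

k_a(T₂) = k_a(T₁) · θ^(T₂−T₁) = 0.586 × 1.024^(18.2−21.1)
= 0.586 × 1.024^-2.90 = 0.586 × 0.9335 = 0.5471 d⁻¹.

k_a ≈ 0.547 d⁻¹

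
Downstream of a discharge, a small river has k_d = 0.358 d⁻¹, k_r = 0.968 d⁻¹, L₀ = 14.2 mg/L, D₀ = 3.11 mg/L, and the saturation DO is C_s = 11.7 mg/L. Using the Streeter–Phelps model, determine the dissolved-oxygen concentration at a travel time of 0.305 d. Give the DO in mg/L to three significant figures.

k_d L₀/(k_r−k_d) = 0.358×14.2/(0.968−0.358) = 5.084/0.6100 = 8.334 mg/L.
e^(−k_d t) = e^(−0.358×0.3050) = 0.8966; e^(−k_r t) = e^(−0.968×0.3050) = 0.7444.
D = 8.334 × (0.8966 − 0.7444) + 3.11 × 0.7444 = 1.268 + 2.315 = 3.583 mg/L.
DO = C_s − D = 11.7 − 3.583 = 8.117 mg/L.

DO ≈ 8.12 mg/L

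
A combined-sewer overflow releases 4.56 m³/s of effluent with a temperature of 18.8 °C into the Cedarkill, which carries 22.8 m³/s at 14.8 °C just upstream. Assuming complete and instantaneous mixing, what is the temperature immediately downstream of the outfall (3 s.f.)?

15.5 °C

Flow-weighted mixing: C = (Q_r C_r + Q_w C_w)/(Q_r + Q_w)
= (22.8×14.8 + 4.56×18.8)/(22.8 + 4.56) = 423.2/27.36 = 15.47 °C.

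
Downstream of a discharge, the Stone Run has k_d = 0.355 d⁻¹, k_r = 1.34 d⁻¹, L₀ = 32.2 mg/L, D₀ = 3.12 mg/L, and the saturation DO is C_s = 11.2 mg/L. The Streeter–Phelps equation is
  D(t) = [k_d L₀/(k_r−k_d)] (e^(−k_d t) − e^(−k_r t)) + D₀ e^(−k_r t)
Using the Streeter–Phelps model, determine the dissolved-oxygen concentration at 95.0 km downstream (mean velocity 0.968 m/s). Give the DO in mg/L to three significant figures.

DO ≈ 5.30 mg/L

Travel time t = x/v = 95.0 km / (0.968 m/s) = 95000 m / 0.968 m/s = 98140 s = 1.136 d.
k_d L₀/(k_r−k_d) = 0.355×32.2/(1.34−0.355) = 11.43/0.9850 = 11.61 mg/L.
e^(−k_d t) = e^(−0.355×1.136) = 0.6682; e^(−k_r t) = e^(−1.34×1.136) = 0.2183.
D = 11.61 × (0.6682 − 0.2183) + 3.12 × 0.2183 = 5.221 + 0.6810 = 5.902 mg/L.
DO = C_s − D = 11.2 − 5.902 = 5.298 mg/L.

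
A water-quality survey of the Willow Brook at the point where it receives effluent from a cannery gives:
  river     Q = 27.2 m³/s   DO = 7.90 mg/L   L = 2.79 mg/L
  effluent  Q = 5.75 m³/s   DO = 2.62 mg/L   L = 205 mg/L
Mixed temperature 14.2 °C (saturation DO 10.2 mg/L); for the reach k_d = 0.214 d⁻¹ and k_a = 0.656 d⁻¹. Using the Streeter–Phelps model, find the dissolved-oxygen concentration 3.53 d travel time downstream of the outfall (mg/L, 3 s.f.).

DO ≈ 3.04 mg/L

Mixed DO = (27.2×7.90 + 5.75×2.62)/(27.2+5.75) = 229.9/32.95 = 6.979 mg/L.
Mixed L₀ = (27.2×2.79 + 5.75×205)/(32.95) = 1255/32.95 = 38.08 mg/L.
Initial deficit D₀ = C_s − DO₀ = 10.2 − 6.979 = 3.221 mg/L.
D(3.53) = [0.214×38.08/(0.656−0.214)](e^(−0.214×3.53) − e^(−0.656×3.53)) + 3.221 e^(−0.656×3.53)
= 18.44 × (0.4698 − 0.09870) + 3.221 × 0.09870 = 7.160 mg/L.
DO = 10.2 − 7.160 = 3.040 mg/L.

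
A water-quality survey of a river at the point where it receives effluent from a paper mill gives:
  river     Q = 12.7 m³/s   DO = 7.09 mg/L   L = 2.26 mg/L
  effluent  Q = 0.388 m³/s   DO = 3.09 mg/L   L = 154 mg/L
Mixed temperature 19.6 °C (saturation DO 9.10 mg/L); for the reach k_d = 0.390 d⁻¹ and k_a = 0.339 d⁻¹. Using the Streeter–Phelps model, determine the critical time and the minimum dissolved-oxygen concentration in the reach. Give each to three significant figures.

Mixed DO = (12.7×7.09 + 0.388×3.09)/(12.7+0.388) = 91.24/13.09 = 6.971 mg/L.
Mixed L₀ = (12.7×2.26 + 0.388×154)/(13.09) = 88.45/13.09 = 6.758 mg/L.
Initial deficit D₀ = C_s − DO₀ = 9.10 − 6.971 = 2.129 mg/L.
t_c = (1/-0.05100) ln[(0.339/0.390)(1 − 2.129×-0.05100/(0.390×6.758))] = -19.61 × ln(0.9050) = 1.957 d.
D_c = (0.390/0.339) × 6.758 × e^(−0.390×1.957) = 1.150 × 6.758 × 0.4662 = 3.625 mg/L.
Minimum DO = 9.10 − 3.625 = 5.475 mg/L.

t_c ≈ 1.96 d; minimum DO ≈ 5.47 mg/L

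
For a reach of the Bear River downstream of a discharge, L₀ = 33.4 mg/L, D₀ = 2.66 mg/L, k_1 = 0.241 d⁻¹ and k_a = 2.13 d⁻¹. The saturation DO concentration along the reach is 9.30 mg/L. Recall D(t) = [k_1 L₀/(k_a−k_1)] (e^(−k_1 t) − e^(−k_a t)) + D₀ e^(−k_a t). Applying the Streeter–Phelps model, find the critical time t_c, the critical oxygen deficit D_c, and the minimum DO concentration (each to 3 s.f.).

t_c ≈ 0.635 d; D_c ≈ 3.24 mg/L; min DO ≈ 6.06 mg/L

At the critical point dD/dt = 0, so k_1 L₀ e^(−k_1 t) = k_a D. Substituting D(t) from the Streeter–Phelps equation and solving for t gives
t_c = ln[(k_a/k_1)(1 − D₀(k_a−k_1)/(k_1 L₀))] / (k_a−k_1).
Here k_a−k_1 = 1.889 d⁻¹ and 1 − D₀(k_a−k_1)/(k_1 L₀) = 1 − 2.66×1.889/(0.241×33.4) = 0.3758, so
t_c = ln(8.838 × 0.3758) / 1.889 = 1.200 / 1.889 = 0.6354 d.
L(t_c) = L₀ e^(−k_1 t_c) = 33.4 × 0.8580 = 28.66 mg/L, and at the critical point k_a D_c = k_1 L, so D_c = (0.241/2.13) × 28.66 = 3.242 mg/L.
Minimum DO = C_s − D_c = 9.30 − 3.242 = 6.058 mg/L.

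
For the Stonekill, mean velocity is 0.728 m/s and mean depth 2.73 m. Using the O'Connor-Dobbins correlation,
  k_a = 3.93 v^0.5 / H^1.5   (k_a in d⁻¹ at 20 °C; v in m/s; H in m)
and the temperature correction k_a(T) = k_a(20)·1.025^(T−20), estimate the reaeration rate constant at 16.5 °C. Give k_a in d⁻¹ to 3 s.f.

k_a ≈ 0.682 d⁻¹

k_a(20) = 3.93 × 0.728^0.5 / 2.73^1.5 = 3.93 × 0.8532 / 4.511 = 0.7434 d⁻¹.
k_a(16.5) = 0.7434 × 1.025^(16.5−20) = 0.7434 × 0.9172 = 0.6818 d⁻¹.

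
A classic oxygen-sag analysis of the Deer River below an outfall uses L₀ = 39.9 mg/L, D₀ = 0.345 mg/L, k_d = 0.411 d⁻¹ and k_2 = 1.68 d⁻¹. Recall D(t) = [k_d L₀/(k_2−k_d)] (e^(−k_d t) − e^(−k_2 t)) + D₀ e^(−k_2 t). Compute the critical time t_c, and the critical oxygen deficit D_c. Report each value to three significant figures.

t_c ≈ 1.09 d; D_c ≈ 6.24 mg/L

t_c = [1/(k_2−k_d)] ln[(k_2/k_d)(1 − D₀(k_2−k_d)/(k_d L₀))]
= [1/(1.68−0.411)] ln[(1.68/0.411)(1 − 0.345×1.269/(0.411×39.9))]
= (1/1.269) ln[4.088 × 0.9733] = 0.7880 × ln(3.978) = 0.7880 × 1.381 = 1.088 d.
L(t_c) = L₀ e^(−k_d t_c) = 39.9 × 0.6394 = 25.51 mg/L, and at the critical point k_2 D_c = k_d L, so D_c = (0.411/1.68) × 25.51 = 6.241 mg/L.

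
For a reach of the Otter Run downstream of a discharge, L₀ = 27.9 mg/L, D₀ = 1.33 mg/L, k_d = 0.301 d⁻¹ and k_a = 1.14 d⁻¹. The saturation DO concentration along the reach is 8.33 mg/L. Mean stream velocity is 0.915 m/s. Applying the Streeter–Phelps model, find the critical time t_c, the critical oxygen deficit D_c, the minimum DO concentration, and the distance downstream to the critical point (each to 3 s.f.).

t_c ≈ 1.42 d; D_c ≈ 4.81 mg/L; min DO ≈ 3.52 mg/L; x_c ≈ 112 km

t_c = [1/(k_a−k_d)] ln[(k_a/k_d)(1 − D₀(k_a−k_d)/(k_d L₀))]
= [1/(1.14−0.301)] ln[(1.14/0.301)(1 − 1.33×0.8390/(0.301×27.9))]
= (1/0.8390) ln[3.787 × 0.8671] = 1.192 × ln(3.284) = 1.192 × 1.189 = 1.417 d.
D_c = (k_d/k_a) L₀ e^(−k_d t_c) = (0.301/1.14) × 27.9 × e^(−0.301×1.417) = 0.2640 × 27.9 × 0.6527 = 4.808 mg/L.
Minimum DO = C_s − D_c = 8.33 − 4.808 = 3.522 mg/L.
x_c = v t_c = 0.915 m/s × 1.417 d × 86400 s/d = 112000 m ≈ 112 km.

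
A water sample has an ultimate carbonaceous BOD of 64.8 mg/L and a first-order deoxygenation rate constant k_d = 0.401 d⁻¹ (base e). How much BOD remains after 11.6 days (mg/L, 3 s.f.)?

L ≈ 0.619 mg/L

L_t = L₀ e^(−k_d t) = 64.8 × e^(−0.401×11.6) = 64.8 × 0.009546 = 0.6186 mg/L.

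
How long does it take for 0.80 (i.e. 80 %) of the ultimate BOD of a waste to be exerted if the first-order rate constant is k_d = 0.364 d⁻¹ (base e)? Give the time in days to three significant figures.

y/L₀ = 1 − e^(−k_d t) = 0.80 ⇒ e^(−k_d t) = 0.200
t = −ln(0.200) / 0.364 = 1.609 / 0.364 = 4.422 d.

t ≈ 4.42 d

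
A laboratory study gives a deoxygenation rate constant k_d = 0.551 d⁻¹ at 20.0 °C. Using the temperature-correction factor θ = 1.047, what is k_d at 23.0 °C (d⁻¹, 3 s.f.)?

k_d(T₂) = k_d(T₁) · θ^(T₂−T₁) = 0.551 × 1.047^(23.0−20.0)
= 0.551 × 1.047^3.00 = 0.551 × 1.148 = 0.6324 d⁻¹.

k_d ≈ 0.632 d⁻¹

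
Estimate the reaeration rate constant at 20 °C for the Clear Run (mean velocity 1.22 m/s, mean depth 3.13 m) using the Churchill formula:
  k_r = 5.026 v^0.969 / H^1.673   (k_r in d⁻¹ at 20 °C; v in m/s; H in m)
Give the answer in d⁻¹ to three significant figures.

k_r = 5.026 × 1.22^0.969 / 3.13^1.673 = 5.026 × 1.213 / 6.746 = 0.9034 d⁻¹.

k_r ≈ 0.903 d⁻¹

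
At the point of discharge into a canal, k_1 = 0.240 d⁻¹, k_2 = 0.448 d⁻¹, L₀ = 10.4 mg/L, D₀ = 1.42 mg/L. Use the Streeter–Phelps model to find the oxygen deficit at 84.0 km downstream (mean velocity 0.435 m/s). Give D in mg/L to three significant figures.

D ≈ 3.13 mg/L

Travel time t = x/v = 84.0 km / (0.435 m/s) = 84000 m / 0.435 m/s = 193100 s = 2.235 d.
k_1 L₀/(k_2−k_1) = 0.240×10.4/(0.448−0.240) = 2.496/0.2080 = 12.00 mg/L.
e^(−k_1 t) = e^(−0.240×2.235) = 0.5849; e^(−k_2 t) = e^(−0.448×2.235) = 0.3674.
D = 12.00 × (0.5849 − 0.3674) + 1.42 × 0.3674 = 2.609 + 0.5217 = 3.131 mg/L.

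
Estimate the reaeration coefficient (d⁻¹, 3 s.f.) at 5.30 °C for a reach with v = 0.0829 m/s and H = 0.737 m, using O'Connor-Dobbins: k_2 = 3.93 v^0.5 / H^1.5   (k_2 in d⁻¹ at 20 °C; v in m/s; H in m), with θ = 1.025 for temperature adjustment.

k_2 ≈ 1.24 d⁻¹

k_2(20) = 3.93 × 0.0829^0.5 / 0.737^1.5 = 3.93 × 0.2879 / 0.6327 = 1.788 d⁻¹.
k_2(5.30) = 1.788 × 1.025^(5.30−20) = 1.788 × 0.6956 = 1.244 d⁻¹.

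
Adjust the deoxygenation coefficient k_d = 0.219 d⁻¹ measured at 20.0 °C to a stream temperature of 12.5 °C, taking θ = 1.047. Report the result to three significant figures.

k_d ≈ 0.155 d⁻¹

k_d(T₂) = k_d(T₁) · θ^(T₂−T₁) = 0.219 × 1.047^(12.5−20.0)
= 0.219 × 1.047^-7.50 = 0.219 × 0.7086 = 0.1552 d⁻¹.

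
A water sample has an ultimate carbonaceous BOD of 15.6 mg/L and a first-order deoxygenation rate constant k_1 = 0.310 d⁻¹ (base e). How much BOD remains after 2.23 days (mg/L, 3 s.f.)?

L ≈ 7.81 mg/L

L_t = L₀ e^(−k_1 t) = 15.6 × e^(−0.310×2.23) = 15.6 × 0.5009 = 7.814 mg/L.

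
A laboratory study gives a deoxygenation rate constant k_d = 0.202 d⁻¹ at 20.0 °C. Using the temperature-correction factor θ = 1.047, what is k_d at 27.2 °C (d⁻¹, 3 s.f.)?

k_d ≈ 0.281 d⁻¹

k_d(T₂) = k_d(T₁) · θ^(T₂−T₁) = 0.202 × 1.047^(27.2−20.0)
= 0.202 × 1.047^7.20 = 0.202 × 1.392 = 0.2812 d⁻¹.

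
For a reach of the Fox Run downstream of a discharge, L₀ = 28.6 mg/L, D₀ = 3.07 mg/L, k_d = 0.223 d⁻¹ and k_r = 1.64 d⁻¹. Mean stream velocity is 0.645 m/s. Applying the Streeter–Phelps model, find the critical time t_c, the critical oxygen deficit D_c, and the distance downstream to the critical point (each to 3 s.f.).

t_c ≈ 0.599 d; D_c ≈ 3.40 mg/L; x_c ≈ 33.4 km

At the critical point dD/dt = 0, so k_d L₀ e^(−k_d t) = k_r D. Substituting D(t) from the Streeter–Phelps equation and solving for t gives
t_c = ln[(k_r/k_d)(1 − D₀(k_r−k_d)/(k_d L₀))] / (k_r−k_d).
Here k_r−k_d = 1.417 d⁻¹ and 1 − D₀(k_r−k_d)/(k_d L₀) = 1 − 3.07×1.417/(0.223×28.6) = 0.3179, so
t_c = ln(7.354 × 0.3179) / 1.417 = 0.8493 / 1.417 = 0.5994 d.
D_c = (k_d/k_r) L₀ e^(−k_d t_c) = (0.223/1.64) × 28.6 × e^(−0.223×0.5994) = 0.1360 × 28.6 × 0.8749 = 3.402 mg/L.
x_c = v t_c = 0.645 m/s × 0.5994 d × 86400 s/d = 33400 m ≈ 33.4 km.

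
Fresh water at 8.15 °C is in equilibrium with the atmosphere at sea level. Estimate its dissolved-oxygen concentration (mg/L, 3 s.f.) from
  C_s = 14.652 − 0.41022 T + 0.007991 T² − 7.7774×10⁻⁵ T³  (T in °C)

C_s ≈ 11.8 mg/L

C_s = 14.652 − 0.41022×8.15 + 0.007991×8.15² − 7.7774×10⁻⁵×8.15³ = 11.80 mg/L.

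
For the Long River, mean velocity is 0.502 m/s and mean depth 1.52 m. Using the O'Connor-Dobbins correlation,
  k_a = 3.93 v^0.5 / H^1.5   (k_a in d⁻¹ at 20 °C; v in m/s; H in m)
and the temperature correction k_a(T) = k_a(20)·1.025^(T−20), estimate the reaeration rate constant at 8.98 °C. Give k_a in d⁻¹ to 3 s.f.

k_a(20) = 3.93 × 0.502^0.5 / 1.52^1.5 = 3.93 × 0.7085 / 1.874 = 1.486 d⁻¹.
k_a(8.98) = 1.486 × 1.025^(8.98−20) = 1.486 × 0.7618 = 1.132 d⁻¹.

k_a ≈ 1.13 d⁻¹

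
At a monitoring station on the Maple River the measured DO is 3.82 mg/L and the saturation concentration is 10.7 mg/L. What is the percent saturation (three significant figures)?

35.7 % saturation

% saturation = C/C_s × 100 = 3.82/10.7 × 100 = 35.7 %.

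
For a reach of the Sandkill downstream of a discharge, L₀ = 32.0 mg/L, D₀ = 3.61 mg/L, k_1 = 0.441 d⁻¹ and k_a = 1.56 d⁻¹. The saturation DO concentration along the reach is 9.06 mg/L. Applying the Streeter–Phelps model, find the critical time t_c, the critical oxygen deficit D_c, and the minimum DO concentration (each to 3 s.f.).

With k_a/k_1 = 3.537 and 1 − D₀(k_a−k_1)/(k_1 L₀) = 0.7137,
t_c = ln(3.537 × 0.7137) / (1.56 − 0.441) = ln(2.525) / 1.119 = 0.9262/1.119 = 0.8277 d.
D_c = (k_1/k_a) L₀ e^(−k_1 t_c) = (0.441/1.56) × 32.0 × e^(−0.441×0.8277) = 0.2827 × 32.0 × 0.6942 = 6.280 mg/L.
Minimum DO = C_s − D_c = 9.06 − 6.280 = 2.780 mg/L.

t_c ≈ 0.828 d; D_c ≈ 6.28 mg/L; min DO ≈ 2.78 mg/L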